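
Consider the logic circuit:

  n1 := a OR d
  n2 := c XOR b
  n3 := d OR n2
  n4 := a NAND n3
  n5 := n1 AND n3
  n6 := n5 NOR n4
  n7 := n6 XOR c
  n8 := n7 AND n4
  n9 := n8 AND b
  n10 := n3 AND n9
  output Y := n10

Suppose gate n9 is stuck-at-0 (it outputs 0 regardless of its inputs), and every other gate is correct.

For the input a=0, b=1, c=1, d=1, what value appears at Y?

Propagate with n9 forced: n1=1, n2=0, n3=1, n4=1, n5=1, n6=0, n7=1, n8=1, n9=0 [stuck-at-0], n10=0.
So Y = 0. (Without the fault it would be 1.)

0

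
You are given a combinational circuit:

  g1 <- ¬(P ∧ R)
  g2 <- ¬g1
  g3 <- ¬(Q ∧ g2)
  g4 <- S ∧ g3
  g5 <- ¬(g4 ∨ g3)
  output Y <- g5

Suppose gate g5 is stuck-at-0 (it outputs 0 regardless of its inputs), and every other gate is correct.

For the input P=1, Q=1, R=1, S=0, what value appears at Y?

0

Propagate with g5 forced: g1=0, g2=1, g3=0, g4=0, g5=0 [stuck-at-0].
So Y = 0. (Without the fault it would be 1.)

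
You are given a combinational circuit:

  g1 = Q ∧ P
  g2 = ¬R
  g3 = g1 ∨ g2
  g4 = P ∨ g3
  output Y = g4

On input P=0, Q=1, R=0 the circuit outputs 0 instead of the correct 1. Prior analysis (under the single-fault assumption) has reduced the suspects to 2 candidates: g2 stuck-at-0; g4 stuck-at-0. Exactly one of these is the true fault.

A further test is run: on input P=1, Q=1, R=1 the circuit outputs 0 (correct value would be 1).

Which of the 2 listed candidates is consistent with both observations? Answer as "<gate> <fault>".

Evaluate each candidate on input P=1, Q=1, R=1:
  g2 stuck-at-0: g1=1, g2=0 [stuck-at-0], g3=1, g4=1 → 1 — eliminated
  g4 stuck-at-0: g1=1, g2=0, g3=1, g4=0 [stuck-at-0] → 0 — matches
Only g4 stuck-at-0 reproduces the observed 0.

g4 stuck-at-0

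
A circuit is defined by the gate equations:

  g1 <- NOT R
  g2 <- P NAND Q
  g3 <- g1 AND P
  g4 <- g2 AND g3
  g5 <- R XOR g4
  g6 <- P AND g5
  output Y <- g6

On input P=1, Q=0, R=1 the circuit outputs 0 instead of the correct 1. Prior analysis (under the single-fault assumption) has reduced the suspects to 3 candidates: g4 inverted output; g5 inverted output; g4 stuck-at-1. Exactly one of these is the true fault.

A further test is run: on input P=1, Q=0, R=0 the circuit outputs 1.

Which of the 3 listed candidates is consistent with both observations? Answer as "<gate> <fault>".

Evaluate each candidate on input P=1, Q=0, R=0:
  g4 inverted output: g1=1, g2=1, g3=1, g4=0 [inverted output], g5=0, g6=0 → 0 — eliminated
  g5 inverted output: g1=1, g2=1, g3=1, g4=1, g5=0 [inverted output], g6=0 → 0 — eliminated
  g4 stuck-at-1: g1=1, g2=1, g3=1, g4=1 [stuck-at-1], g5=1, g6=1 → 1 — matches
Only g4 stuck-at-1 reproduces the observed 1.

g4 stuck-at-1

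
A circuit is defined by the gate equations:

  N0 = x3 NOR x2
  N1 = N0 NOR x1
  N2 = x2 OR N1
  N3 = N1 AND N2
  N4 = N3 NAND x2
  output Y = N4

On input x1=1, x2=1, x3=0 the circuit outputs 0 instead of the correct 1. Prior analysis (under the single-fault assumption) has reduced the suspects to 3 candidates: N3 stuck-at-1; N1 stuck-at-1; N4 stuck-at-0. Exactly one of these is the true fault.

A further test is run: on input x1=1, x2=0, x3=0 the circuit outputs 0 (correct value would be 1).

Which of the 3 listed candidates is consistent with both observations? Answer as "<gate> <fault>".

Evaluate each candidate on input x1=1, x2=0, x3=0:
  N3 stuck-at-1: N0=1, N1=0, N2=0, N3=1 [stuck-at-1], N4=1 → 1 — eliminated
  N1 stuck-at-1: N0=1, N1=1 [stuck-at-1], N2=1, N3=1, N4=1 → 1 — eliminated
  N4 stuck-at-0: N0=1, N1=0, N2=0, N3=0, N4=0 [stuck-at-0] → 0 — matches
Only N4 stuck-at-0 reproduces the observed 0.

N4 stuck-at-0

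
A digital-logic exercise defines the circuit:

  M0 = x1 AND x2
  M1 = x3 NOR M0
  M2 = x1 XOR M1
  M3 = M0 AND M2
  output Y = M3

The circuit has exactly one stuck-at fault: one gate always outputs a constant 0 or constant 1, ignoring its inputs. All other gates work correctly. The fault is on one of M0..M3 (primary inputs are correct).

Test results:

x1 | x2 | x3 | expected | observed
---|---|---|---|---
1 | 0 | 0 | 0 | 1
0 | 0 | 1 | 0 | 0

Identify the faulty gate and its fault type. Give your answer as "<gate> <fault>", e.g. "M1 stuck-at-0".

Fault-free values for test 1 (x1=1, x2=0, x3=0): M0=0, M1=1, M2=0, M3=0, giving Y=0. Observed 1.
Test 1: faults giving observed 1 are {M0 stuck-at-1, M3 stuck-at-1}.
Test 2 (x1=0, x2=0, x3=1): fault-free M0=0, M1=0, M2=0, M3=0 → 0; observed 0. Eliminates M3 stuck-at-1.
Only M0 stuck-at-1 is consistent with every test.

M0 stuck-at-1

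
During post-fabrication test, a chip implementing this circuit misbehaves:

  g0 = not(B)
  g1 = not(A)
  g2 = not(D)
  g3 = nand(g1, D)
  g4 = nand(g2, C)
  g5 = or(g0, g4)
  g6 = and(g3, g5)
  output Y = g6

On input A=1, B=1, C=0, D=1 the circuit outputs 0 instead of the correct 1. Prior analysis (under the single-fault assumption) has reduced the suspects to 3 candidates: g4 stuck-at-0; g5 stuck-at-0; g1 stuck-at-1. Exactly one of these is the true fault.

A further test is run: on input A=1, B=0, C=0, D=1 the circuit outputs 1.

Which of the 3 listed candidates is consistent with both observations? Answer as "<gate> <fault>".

Evaluate each candidate on input A=1, B=0, C=0, D=1:
  g4 stuck-at-0: g0=1, g1=0, g2=0, g3=1, g4=0 [stuck-at-0], g5=1, g6=1 → 1 — matches
  g5 stuck-at-0: g0=1, g1=0, g2=0, g3=1, g4=1, g5=0 [stuck-at-0], g6=0 → 0 — eliminated
  g1 stuck-at-1: g0=1, g1=1 [stuck-at-1], g2=0, g3=0, g4=1, g5=1, g6=0 → 0 — eliminated
Only g4 stuck-at-0 reproduces the observed 1.

g4 stuck-at-0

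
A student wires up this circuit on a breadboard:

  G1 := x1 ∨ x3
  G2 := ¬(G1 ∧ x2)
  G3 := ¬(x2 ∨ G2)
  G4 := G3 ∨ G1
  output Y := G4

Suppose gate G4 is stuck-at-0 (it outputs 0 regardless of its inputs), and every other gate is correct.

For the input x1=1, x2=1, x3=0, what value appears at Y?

0

Propagate with G4 forced: G1=1, G2=0, G3=0, G4=0 [stuck-at-0].
So Y = 0. (Without the fault it would be 1.)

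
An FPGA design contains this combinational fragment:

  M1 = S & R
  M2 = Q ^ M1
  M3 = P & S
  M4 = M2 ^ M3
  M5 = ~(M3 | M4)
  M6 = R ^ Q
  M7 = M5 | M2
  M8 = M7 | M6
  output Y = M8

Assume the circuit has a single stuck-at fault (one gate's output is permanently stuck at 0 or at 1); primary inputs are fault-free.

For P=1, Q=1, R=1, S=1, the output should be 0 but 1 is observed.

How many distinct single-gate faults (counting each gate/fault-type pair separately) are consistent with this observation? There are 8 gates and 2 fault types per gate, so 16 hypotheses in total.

7

Fault-free: M1=1, M2=0, M3=1, M4=1, M5=0, M6=0, M7=0, M8=0 → 0. Observed 1.
  M1: stuck-at-0 ✓; others ✗
  M2: stuck-at-1 ✓; others ✗
  M3: stuck-at-0 ✓; others ✗
  M4: none of the 2 fault types match ✗
  M5: stuck-at-1 ✓; others ✗
  M6: stuck-at-1 ✓; others ✗
  M7: stuck-at-1 ✓; others ✗
  M8: stuck-at-1 ✓; others ✗
Consistent faults: {M1 stuck-at-0, M2 stuck-at-1, M3 stuck-at-0, M5 stuck-at-1, M6 stuck-at-1, M7 stuck-at-1, M8 stuck-at-1} — 7 in all.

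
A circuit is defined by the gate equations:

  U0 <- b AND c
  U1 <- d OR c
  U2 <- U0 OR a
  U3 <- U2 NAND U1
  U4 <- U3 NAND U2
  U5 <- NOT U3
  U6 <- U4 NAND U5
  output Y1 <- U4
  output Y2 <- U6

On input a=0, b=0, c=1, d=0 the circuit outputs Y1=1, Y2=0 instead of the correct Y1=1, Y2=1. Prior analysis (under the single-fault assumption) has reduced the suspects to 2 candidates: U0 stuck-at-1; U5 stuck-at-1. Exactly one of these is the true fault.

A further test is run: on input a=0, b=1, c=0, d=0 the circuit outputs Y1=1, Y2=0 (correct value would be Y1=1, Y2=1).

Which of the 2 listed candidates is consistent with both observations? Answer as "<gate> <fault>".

Evaluate each candidate on input a=0, b=1, c=0, d=0:
  U0 stuck-at-1: U0=1 [stuck-at-1], U1=0, U2=1, U3=1, U4=0, U5=0, U6=1 → Y1=0, Y2=1 — eliminated
  U5 stuck-at-1: U0=0, U1=0, U2=0, U3=1, U4=1, U5=1 [stuck-at-1], U6=0 → Y1=1, Y2=0 — matches
Only U5 stuck-at-1 reproduces the observed Y1=1, Y2=0.

U5 stuck-at-1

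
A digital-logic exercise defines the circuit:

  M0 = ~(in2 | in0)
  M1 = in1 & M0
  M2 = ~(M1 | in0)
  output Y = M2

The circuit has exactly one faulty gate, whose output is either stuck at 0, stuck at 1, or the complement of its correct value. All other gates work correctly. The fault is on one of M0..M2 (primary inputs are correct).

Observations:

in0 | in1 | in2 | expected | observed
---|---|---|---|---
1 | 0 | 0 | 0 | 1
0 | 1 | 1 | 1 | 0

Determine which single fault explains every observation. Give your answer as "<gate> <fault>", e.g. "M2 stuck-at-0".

M2 inverted output

Fault-free values for test 1 (in0=1, in1=0, in2=0): M0=0, M1=0, M2=0, giving Y=0. Observed 1.
Test 1: faults giving observed 1 are {M2 stuck-at-1, M2 inverted output}.
Test 2 (in0=0, in1=1, in2=1): fault-free M0=0, M1=0, M2=1 → 1; observed 0. Eliminates M2 stuck-at-1.
Only M2 inverted output is consistent with every test.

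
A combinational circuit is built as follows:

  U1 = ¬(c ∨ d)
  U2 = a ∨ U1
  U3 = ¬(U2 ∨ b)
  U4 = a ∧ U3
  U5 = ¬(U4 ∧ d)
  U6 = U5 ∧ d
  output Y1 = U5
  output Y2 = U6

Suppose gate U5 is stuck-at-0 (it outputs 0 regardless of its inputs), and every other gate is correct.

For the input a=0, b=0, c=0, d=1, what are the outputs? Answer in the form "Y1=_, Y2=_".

Y1=0, Y2=0

Propagate with U5 forced: U1=0, U2=0, U3=1, U4=0, U5=0 [stuck-at-0], U6=0.
So the outputs are Y1=0, Y2=0. (Without the fault they would be Y1=1, Y2=1.)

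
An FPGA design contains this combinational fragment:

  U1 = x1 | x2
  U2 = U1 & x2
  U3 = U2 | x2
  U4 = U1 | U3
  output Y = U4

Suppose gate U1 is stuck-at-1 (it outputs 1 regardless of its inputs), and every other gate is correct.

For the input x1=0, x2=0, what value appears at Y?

1

Propagate with U1 forced: U1=1 [stuck-at-1], U2=0, U3=0, U4=1.
So Y = 1. (Without the fault it would be 0.)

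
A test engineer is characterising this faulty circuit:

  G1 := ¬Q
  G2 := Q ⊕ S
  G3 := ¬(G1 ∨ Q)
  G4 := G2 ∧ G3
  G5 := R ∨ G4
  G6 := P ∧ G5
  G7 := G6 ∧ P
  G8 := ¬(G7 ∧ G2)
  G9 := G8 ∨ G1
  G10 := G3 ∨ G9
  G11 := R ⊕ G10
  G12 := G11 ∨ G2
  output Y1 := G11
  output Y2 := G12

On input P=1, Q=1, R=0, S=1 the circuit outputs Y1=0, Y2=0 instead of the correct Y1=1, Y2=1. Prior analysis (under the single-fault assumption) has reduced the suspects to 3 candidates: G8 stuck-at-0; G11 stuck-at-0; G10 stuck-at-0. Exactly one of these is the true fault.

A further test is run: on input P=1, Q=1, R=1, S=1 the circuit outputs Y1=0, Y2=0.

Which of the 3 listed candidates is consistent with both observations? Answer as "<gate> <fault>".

G11 stuck-at-0

Evaluate each candidate on input P=1, Q=1, R=1, S=1:
  G8 stuck-at-0: G1=0, G2=0, G3=0, G4=0, G5=1, G6=1, G7=1, G8=0 [stuck-at-0], G9=0, G10=0, G11=1, G12=1 → Y1=1, Y2=1 — eliminated
  G11 stuck-at-0: G1=0, G2=0, G3=0, G4=0, G5=1, G6=1, G7=1, G8=1, G9=1, G10=1, G11=0 [stuck-at-0], G12=0 → Y1=0, Y2=0 — matches
  G10 stuck-at-0: G1=0, G2=0, G3=0, G4=0, G5=1, G6=1, G7=1, G8=1, G9=1, G10=0 [stuck-at-0], G11=1, G12=1 → Y1=1, Y2=1 — eliminated
Only G11 stuck-at-0 reproduces the observed Y1=0, Y2=0.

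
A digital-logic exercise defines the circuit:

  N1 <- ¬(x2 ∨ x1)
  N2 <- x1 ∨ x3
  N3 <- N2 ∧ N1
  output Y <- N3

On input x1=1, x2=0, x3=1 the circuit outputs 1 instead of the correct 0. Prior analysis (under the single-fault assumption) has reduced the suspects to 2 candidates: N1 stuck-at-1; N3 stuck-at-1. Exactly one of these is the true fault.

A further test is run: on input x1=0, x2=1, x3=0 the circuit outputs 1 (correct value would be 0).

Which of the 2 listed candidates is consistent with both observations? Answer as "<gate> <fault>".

Evaluate each candidate on input x1=0, x2=1, x3=0:
  N1 stuck-at-1: N1=1 [stuck-at-1], N2=0, N3=0 → 0 — eliminated
  N3 stuck-at-1: N1=0, N2=0, N3=1 [stuck-at-1] → 1 — matches
Only N3 stuck-at-1 reproduces the observed 1.

N3 stuck-at-1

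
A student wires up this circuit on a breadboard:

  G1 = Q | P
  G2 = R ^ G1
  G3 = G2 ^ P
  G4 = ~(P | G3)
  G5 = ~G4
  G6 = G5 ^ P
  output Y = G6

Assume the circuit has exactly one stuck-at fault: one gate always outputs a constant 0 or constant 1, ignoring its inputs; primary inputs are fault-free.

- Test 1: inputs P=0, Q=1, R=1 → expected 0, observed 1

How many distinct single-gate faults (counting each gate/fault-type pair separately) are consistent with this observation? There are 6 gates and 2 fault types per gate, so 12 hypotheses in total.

Fault-free: G1=1, G2=0, G3=0, G4=1, G5=0, G6=0 → 0. Observed 1.
  G1 stuck-at-0: output 1 ✓
  G1 stuck-at-1: output 0 ✗
  G2 stuck-at-0: output 0 ✗
  G2 stuck-at-1: output 1 ✓
  G3 stuck-at-0: output 0 ✗
  G3 stuck-at-1: output 1 ✓
  G4 stuck-at-0: output 1 ✓
  G4 stuck-at-1: output 0 ✗
  G5 stuck-at-0: output 0 ✗
  G5 stuck-at-1: output 1 ✓
  G6 stuck-at-0: output 0 ✗
  G6 stuck-at-1: output 1 ✓
Consistent faults: {G1 stuck-at-0, G2 stuck-at-1, G3 stuck-at-1, G4 stuck-at-0, G5 stuck-at-1, G6 stuck-at-1} — 6 in all.

6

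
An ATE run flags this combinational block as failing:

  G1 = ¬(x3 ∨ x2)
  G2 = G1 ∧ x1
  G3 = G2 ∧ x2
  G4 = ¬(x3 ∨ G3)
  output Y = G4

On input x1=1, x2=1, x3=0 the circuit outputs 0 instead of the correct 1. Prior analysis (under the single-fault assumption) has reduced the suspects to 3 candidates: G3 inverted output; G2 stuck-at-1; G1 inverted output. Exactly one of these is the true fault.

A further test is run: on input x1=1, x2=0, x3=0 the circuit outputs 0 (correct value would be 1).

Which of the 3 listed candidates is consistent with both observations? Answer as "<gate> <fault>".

Evaluate each candidate on input x1=1, x2=0, x3=0:
  G3 inverted output: G1=1, G2=1, G3=1 [inverted output], G4=0 → 0 — matches
  G2 stuck-at-1: G1=1, G2=1 [stuck-at-1], G3=0, G4=1 → 1 — eliminated
  G1 inverted output: G1=0 [inverted output], G2=0, G3=0, G4=1 → 1 — eliminated
Only G3 inverted output reproduces the observed 0.

G3 inverted output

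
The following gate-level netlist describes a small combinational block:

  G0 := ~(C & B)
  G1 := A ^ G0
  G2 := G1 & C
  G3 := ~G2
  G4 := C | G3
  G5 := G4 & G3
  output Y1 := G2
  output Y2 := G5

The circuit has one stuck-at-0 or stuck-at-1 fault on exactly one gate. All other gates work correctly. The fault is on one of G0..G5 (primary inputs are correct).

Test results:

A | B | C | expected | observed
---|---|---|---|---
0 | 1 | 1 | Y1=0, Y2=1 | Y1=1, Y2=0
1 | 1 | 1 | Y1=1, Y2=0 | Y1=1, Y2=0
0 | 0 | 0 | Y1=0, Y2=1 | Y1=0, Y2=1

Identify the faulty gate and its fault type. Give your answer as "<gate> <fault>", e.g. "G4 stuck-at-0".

Fault-free values for test 1 (A=0, B=1, C=1): G0=0, G1=0, G2=0, G3=1, G4=1, G5=1, giving Y1=0, Y2=1. Observed Y1=1, Y2=0.
Test 1: faults giving observed Y1=1, Y2=0 are {G0 stuck-at-1, G1 stuck-at-1, G2 stuck-at-1}.
Test 2 (A=1, B=1, C=1): fault-free G0=0, G1=1, G2=1, G3=0, G4=1, G5=0 → Y1=1, Y2=0; observed Y1=1, Y2=0. Eliminates G0 stuck-at-1.
Test 3 (A=0, B=0, C=0): fault-free G0=1, G1=1, G2=0, G3=1, G4=1, G5=1 → Y1=0, Y2=1; observed Y1=0, Y2=1. Eliminates G2 stuck-at-1.
Only G1 stuck-at-1 is consistent with every test.

G1 stuck-at-1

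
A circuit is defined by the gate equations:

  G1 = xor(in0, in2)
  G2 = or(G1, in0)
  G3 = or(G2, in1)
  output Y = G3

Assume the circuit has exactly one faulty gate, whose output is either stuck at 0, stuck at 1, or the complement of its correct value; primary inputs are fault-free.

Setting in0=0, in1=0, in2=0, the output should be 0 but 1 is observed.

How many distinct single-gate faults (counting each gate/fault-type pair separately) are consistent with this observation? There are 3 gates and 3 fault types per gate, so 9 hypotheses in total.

6

Fault-free: G1=0, G2=0, G3=0 → 0. Observed 1.
  G1 stuck-at-0: output 0 ✗
  G1 stuck-at-1: output 1 ✓
  G1 inverted output: output 1 ✓
  G2 stuck-at-0: output 0 ✗
  G2 stuck-at-1: output 1 ✓
  G2 inverted output: output 1 ✓
  G3 stuck-at-0: output 0 ✗
  G3 stuck-at-1: output 1 ✓
  G3 inverted output: output 1 ✓
Consistent faults: {G1 stuck-at-1, G1 inverted output, G2 stuck-at-1, G2 inverted output, G3 stuck-at-1, G3 inverted output} — 6 in all.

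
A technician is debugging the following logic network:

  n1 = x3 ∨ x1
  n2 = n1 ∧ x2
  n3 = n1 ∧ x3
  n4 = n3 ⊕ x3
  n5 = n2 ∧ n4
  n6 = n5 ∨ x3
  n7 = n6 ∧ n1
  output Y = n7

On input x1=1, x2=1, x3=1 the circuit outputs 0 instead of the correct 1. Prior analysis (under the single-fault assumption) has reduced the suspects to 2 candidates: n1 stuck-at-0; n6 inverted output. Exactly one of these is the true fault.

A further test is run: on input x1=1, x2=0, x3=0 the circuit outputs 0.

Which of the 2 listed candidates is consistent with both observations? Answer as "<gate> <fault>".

n1 stuck-at-0

Evaluate each candidate on input x1=1, x2=0, x3=0:
  n1 stuck-at-0: n1=0 [stuck-at-0], n2=0, n3=0, n4=0, n5=0, n6=0, n7=0 → 0 — matches
  n6 inverted output: n1=1, n2=0, n3=0, n4=0, n5=0, n6=1 [inverted output], n7=1 → 1 — eliminated
Only n1 stuck-at-0 reproduces the observed 0.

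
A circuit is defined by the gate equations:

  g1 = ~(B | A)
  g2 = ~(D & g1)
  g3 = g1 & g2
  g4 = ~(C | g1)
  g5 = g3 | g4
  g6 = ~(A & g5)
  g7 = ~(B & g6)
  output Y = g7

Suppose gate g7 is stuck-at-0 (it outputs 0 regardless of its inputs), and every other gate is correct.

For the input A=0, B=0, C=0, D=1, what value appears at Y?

0

Propagate with g7 forced: g1=1, g2=0, g3=0, g4=0, g5=0, g6=1, g7=0 [stuck-at-0].
So Y = 0. (Without the fault it would be 1.)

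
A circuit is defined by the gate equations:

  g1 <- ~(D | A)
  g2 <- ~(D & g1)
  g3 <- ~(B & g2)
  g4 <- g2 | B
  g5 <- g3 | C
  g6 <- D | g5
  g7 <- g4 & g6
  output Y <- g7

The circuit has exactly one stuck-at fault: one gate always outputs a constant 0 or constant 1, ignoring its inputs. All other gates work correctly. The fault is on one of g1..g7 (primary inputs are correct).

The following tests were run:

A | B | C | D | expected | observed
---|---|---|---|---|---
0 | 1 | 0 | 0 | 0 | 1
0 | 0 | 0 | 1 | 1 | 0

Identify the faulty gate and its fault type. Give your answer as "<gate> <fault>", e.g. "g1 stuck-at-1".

Fault-free values for test 1 (A=0, B=1, C=0, D=0): g1=1, g2=1, g3=0, g4=1, g5=0, g6=0, g7=0, giving Y=0. Observed 1.
Test 1: faults giving observed 1 are {g2 stuck-at-0, g3 stuck-at-1, g5 stuck-at-1, g6 stuck-at-1, g7 stuck-at-1}.
Test 2 (A=0, B=0, C=0, D=1): fault-free g1=0, g2=1, g3=1, g4=1, g5=1, g6=1, g7=1 → 1; observed 0. Eliminates g3 stuck-at-1, g5 stuck-at-1, g6 stuck-at-1, g7 stuck-at-1.
Only g2 stuck-at-0 is consistent with every test.

g2 stuck-at-0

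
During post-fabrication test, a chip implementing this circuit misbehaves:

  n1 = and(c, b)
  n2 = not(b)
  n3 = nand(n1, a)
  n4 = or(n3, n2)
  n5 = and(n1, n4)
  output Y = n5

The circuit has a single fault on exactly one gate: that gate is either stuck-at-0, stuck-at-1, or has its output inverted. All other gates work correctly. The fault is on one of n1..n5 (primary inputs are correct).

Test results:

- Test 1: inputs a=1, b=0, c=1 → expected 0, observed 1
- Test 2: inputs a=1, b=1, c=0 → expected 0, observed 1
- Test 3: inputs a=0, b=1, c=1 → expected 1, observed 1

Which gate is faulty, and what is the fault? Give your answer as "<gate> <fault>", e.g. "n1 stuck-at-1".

Fault-free values for test 1 (a=1, b=0, c=1): n1=0, n2=1, n3=1, n4=1, n5=0, giving Y=0. Observed 1.
Test 1: faults giving observed 1 are {n1 stuck-at-1, n1 inverted output, n5 stuck-at-1, n5 inverted output}.
Test 2 (a=1, b=1, c=0): fault-free n1=0, n2=0, n3=1, n4=1, n5=0 → 0; observed 1. Eliminates n1 stuck-at-1, n1 inverted output.
Test 3 (a=0, b=1, c=1): fault-free n1=1, n2=0, n3=1, n4=1, n5=1 → 1; observed 1. Eliminates n5 inverted output.
Only n5 stuck-at-1 is consistent with every test.

n5 stuck-at-1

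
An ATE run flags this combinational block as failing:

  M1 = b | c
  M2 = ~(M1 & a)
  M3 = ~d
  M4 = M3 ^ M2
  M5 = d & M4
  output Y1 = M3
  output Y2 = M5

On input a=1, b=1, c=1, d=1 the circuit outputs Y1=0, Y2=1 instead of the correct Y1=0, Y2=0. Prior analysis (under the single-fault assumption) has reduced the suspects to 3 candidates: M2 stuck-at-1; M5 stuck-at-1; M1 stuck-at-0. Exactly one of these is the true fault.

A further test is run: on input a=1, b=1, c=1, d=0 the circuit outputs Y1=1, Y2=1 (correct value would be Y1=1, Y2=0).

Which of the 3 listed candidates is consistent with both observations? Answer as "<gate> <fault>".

M5 stuck-at-1

Evaluate each candidate on input a=1, b=1, c=1, d=0:
  M2 stuck-at-1: M1=1, M2=1 [stuck-at-1], M3=1, M4=0, M5=0 → Y1=1, Y2=0 — eliminated
  M5 stuck-at-1: M1=1, M2=0, M3=1, M4=1, M5=1 [stuck-at-1] → Y1=1, Y2=1 — matches
  M1 stuck-at-0: M1=0 [stuck-at-0], M2=1, M3=1, M4=0, M5=0 → Y1=1, Y2=0 — eliminated
Only M5 stuck-at-1 reproduces the observed Y1=1, Y2=1.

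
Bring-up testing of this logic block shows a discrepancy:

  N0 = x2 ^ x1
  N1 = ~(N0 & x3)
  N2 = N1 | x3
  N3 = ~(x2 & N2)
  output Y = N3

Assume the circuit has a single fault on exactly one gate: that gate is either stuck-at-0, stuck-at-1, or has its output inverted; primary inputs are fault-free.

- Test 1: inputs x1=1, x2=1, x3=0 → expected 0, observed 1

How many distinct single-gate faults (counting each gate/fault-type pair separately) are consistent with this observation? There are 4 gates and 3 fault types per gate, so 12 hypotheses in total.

6

Fault-free: N0=0, N1=1, N2=1, N3=0 → 0. Observed 1.
  N0 stuck-at-0: output 0 ✗
  N0 stuck-at-1: output 0 ✗
  N0 inverted output: output 0 ✗
  N1 stuck-at-0: output 1 ✓
  N1 stuck-at-1: output 0 ✗
  N1 inverted output: output 1 ✓
  N2 stuck-at-0: output 1 ✓
  N2 stuck-at-1: output 0 ✗
  N2 inverted output: output 1 ✓
  N3 stuck-at-0: output 0 ✗
  N3 stuck-at-1: output 1 ✓
  N3 inverted output: output 1 ✓
Consistent faults: {N1 stuck-at-0, N1 inverted output, N2 stuck-at-0, N2 inverted output, N3 stuck-at-1, N3 inverted output} — 6 in all.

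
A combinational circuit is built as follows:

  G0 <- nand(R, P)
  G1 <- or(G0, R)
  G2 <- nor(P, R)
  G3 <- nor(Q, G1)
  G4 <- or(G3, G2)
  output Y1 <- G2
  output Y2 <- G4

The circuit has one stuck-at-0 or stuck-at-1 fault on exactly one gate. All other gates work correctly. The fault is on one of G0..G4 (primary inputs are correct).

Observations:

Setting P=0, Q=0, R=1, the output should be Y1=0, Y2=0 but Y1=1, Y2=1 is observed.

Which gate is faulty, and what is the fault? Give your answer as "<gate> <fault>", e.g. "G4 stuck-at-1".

G2 stuck-at-1

Fault-free values for test 1 (P=0, Q=0, R=1): G0=1, G1=1, G2=0, G3=0, G4=0, giving Y1=0, Y2=0. Observed Y1=1, Y2=1.
Test 1: faults giving observed Y1=1, Y2=1 are {G2 stuck-at-1}.
Only G2 stuck-at-1 is consistent with every test.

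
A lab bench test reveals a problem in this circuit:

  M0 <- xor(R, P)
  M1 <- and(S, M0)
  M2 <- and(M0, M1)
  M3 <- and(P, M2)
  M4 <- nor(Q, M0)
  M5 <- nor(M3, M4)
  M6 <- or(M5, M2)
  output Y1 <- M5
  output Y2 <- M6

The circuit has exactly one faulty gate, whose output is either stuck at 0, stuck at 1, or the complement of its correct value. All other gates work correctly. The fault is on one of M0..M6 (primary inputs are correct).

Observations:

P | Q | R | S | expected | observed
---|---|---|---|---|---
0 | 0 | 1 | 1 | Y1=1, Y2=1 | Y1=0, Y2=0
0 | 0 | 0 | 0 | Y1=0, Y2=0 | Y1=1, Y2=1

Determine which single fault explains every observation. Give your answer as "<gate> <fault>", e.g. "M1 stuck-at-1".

M0 inverted output

Fault-free values for test 1 (P=0, Q=0, R=1, S=1): M0=1, M1=1, M2=1, M3=0, M4=0, M5=1, M6=1, giving Y1=1, Y2=1. Observed Y1=0, Y2=0.
Test 1: faults giving observed Y1=0, Y2=0 are {M0 stuck-at-0, M0 inverted output}.
Test 2 (P=0, Q=0, R=0, S=0): fault-free M0=0, M1=0, M2=0, M3=0, M4=1, M5=0, M6=0 → Y1=0, Y2=0; observed Y1=1, Y2=1. Eliminates M0 stuck-at-0.
Only M0 inverted output is consistent with every test.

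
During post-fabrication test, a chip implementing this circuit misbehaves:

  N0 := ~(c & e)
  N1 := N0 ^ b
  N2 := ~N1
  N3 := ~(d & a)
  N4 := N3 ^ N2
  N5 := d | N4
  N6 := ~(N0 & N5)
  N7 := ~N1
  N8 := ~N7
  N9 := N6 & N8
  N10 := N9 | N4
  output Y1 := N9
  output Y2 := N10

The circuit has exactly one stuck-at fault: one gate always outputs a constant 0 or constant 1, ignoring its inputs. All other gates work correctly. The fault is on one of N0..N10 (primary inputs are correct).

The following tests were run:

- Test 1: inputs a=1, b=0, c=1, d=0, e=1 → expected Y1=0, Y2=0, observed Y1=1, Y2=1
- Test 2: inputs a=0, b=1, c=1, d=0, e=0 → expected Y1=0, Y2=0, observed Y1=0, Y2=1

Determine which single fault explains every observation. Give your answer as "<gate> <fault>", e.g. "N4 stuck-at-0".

N1 stuck-at-1

Fault-free values for test 1 (a=1, b=0, c=1, d=0, e=1): N0=0, N1=0, N2=1, N3=1, N4=0, N5=0, N6=1, N7=1, N8=0, N9=0, N10=0, giving Y1=0, Y2=0. Observed Y1=1, Y2=1.
Test 1: faults giving observed Y1=1, Y2=1 are {N1 stuck-at-1, N7 stuck-at-0, N8 stuck-at-1, N9 stuck-at-1}.
Test 2 (a=0, b=1, c=1, d=0, e=0): fault-free N0=1, N1=0, N2=1, N3=1, N4=0, N5=0, N6=1, N7=1, N8=0, N9=0, N10=0 → Y1=0, Y2=0; observed Y1=0, Y2=1. Eliminates N7 stuck-at-0, N8 stuck-at-1, N9 stuck-at-1.
Only N1 stuck-at-1 is consistent with every test.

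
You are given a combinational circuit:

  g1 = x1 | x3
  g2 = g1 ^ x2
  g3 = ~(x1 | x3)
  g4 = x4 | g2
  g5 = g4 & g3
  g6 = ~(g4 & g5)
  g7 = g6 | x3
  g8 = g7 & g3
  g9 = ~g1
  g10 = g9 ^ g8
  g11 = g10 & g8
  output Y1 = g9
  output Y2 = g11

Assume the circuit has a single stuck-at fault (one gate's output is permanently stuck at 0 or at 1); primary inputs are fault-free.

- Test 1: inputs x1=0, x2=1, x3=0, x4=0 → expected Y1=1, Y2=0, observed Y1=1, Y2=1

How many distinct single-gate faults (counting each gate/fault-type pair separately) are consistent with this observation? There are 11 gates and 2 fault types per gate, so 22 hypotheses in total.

1

Fault-free: g1=0, g2=1, g3=1, g4=1, g5=1, g6=0, g7=0, g8=0, g9=1, g10=1, g11=0 → Y1=1, Y2=0. Observed Y1=1, Y2=1.
  g1: none of the 2 fault types match ✗
  g2: none of the 2 fault types match ✗
  g3: none of the 2 fault types match ✗
  g4: none of the 2 fault types match ✗
  g5: none of the 2 fault types match ✗
  g6: none of the 2 fault types match ✗
  g7: none of the 2 fault types match ✗
  g8: none of the 2 fault types match ✗
  g9: none of the 2 fault types match ✗
  g10: none of the 2 fault types match ✗
  g11: stuck-at-1 ✓; others ✗
Consistent faults: {g11 stuck-at-1} — 1 in all.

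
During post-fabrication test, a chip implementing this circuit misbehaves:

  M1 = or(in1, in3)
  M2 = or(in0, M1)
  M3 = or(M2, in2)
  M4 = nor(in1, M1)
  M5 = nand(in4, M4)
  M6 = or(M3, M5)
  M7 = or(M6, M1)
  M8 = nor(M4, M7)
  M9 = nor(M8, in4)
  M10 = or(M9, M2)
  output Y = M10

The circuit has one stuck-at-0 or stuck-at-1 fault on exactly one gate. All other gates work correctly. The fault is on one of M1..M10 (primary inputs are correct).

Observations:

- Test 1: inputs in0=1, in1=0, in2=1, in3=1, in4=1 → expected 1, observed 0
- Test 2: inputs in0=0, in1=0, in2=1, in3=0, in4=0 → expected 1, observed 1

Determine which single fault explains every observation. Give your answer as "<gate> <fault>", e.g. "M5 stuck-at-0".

Fault-free values for test 1 (in0=1, in1=0, in2=1, in3=1, in4=1): M1=1, M2=1, M3=1, M4=0, M5=1, M6=1, M7=1, M8=0, M9=0, M10=1, giving Y=1. Observed 0.
Test 1: faults giving observed 0 are {M2 stuck-at-0, M10 stuck-at-0}.
Test 2 (in0=0, in1=0, in2=1, in3=0, in4=0): fault-free M1=0, M2=0, M3=1, M4=1, M5=1, M6=1, M7=1, M8=0, M9=1, M10=1 → 1; observed 1. Eliminates M10 stuck-at-0.
Only M2 stuck-at-0 is consistent with every test.

M2 stuck-at-0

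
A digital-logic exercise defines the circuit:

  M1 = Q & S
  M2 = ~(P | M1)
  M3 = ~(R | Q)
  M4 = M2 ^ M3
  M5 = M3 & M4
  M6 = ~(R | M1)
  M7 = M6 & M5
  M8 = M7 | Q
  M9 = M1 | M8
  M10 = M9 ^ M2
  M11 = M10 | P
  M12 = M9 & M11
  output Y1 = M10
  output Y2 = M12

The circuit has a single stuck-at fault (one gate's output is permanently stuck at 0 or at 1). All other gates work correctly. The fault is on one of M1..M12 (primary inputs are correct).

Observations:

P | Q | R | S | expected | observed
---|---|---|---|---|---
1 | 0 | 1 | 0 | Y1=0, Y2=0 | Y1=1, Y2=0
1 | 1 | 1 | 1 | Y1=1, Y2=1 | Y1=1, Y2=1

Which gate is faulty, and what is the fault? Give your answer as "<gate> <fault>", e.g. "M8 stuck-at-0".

Fault-free values for test 1 (P=1, Q=0, R=1, S=0): M1=0, M2=0, M3=0, M4=0, M5=0, M6=0, M7=0, M8=0, M9=0, M10=0, M11=1, M12=0, giving Y1=0, Y2=0. Observed Y1=1, Y2=0.
Test 1: faults giving observed Y1=1, Y2=0 are {M2 stuck-at-1, M10 stuck-at-1}.
Test 2 (P=1, Q=1, R=1, S=1): fault-free M1=1, M2=0, M3=0, M4=0, M5=0, M6=0, M7=0, M8=1, M9=1, M10=1, M11=1, M12=1 → Y1=1, Y2=1; observed Y1=1, Y2=1. Eliminates M2 stuck-at-1.
Only M10 stuck-at-1 is consistent with every test.

M10 stuck-at-1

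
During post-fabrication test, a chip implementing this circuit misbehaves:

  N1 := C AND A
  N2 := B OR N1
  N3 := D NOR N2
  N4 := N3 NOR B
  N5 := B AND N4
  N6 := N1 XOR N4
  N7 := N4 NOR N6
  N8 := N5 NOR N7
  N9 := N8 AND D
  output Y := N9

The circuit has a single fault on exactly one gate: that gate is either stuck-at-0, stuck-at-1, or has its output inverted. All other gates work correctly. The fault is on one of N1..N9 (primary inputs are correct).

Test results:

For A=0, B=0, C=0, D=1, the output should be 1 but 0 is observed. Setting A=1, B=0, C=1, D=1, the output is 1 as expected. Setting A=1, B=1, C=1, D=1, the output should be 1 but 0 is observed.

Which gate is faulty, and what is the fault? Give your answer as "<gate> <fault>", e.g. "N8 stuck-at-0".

Fault-free values for test 1 (A=0, B=0, C=0, D=1): N1=0, N2=0, N3=0, N4=1, N5=0, N6=1, N7=0, N8=1, N9=1, giving Y=1. Observed 0.
Test 1: faults giving observed 0 are {N3 stuck-at-1, N3 inverted output, N4 stuck-at-0, N4 inverted output, N5 stuck-at-1, N5 inverted output, N7 stuck-at-1, N7 inverted output, N8 stuck-at-0, N8 inverted output, N9 stuck-at-0, N9 inverted output}.
Test 2 (A=1, B=0, C=1, D=1): fault-free N1=1, N2=1, N3=0, N4=1, N5=0, N6=0, N7=0, N8=1, N9=1 → 1; observed 1. Eliminates N5 stuck-at-1, N5 inverted output, N7 stuck-at-1, N7 inverted output, N8 stuck-at-0, N8 inverted output, N9 stuck-at-0, N9 inverted output.
Test 3 (A=1, B=1, C=1, D=1): fault-free N1=1, N2=1, N3=0, N4=0, N5=0, N6=1, N7=0, N8=1, N9=1 → 1; observed 0. Eliminates N3 stuck-at-1, N3 inverted output, N4 stuck-at-0.
Only N4 inverted output is consistent with every test.

N4 inverted output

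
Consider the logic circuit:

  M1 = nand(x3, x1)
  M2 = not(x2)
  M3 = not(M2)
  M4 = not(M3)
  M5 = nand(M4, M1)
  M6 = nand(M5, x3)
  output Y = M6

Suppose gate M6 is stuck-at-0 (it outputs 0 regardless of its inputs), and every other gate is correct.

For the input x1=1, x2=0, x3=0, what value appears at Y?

Propagate with M6 forced: M1=1, M2=1, M3=0, M4=1, M5=0, M6=0 [stuck-at-0].
So Y = 0. (Without the fault it would be 1.)

0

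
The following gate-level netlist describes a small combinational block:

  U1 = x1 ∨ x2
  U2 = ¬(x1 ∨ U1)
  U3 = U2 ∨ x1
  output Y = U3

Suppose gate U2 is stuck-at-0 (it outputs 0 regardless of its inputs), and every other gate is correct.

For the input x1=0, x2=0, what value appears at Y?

0

Propagate with U2 forced: U1=0, U2=0 [stuck-at-0], U3=0.
So Y = 0. (Without the fault it would be 1.)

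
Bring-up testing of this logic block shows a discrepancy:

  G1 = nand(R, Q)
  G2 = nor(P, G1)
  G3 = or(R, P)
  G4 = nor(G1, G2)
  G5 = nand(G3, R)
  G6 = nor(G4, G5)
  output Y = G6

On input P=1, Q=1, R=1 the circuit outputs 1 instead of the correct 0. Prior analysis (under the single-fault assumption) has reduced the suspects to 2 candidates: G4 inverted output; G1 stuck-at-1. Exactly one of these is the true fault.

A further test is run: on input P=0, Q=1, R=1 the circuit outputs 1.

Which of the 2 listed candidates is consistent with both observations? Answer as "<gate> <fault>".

Evaluate each candidate on input P=0, Q=1, R=1:
  G4 inverted output: G1=0, G2=1, G3=1, G4=1 [inverted output], G5=0, G6=0 → 0 — eliminated
  G1 stuck-at-1: G1=1 [stuck-at-1], G2=0, G3=1, G4=0, G5=0, G6=1 → 1 — matches
Only G1 stuck-at-1 reproduces the observed 1.

G1 stuck-at-1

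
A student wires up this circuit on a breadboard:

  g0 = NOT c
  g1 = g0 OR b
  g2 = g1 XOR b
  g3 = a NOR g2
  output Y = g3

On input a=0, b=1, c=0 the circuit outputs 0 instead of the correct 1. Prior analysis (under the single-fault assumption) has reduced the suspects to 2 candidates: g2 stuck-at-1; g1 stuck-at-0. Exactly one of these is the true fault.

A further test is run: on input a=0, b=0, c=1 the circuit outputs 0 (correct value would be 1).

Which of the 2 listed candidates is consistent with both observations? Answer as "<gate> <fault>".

Evaluate each candidate on input a=0, b=0, c=1:
  g2 stuck-at-1: g0=0, g1=0, g2=1 [stuck-at-1], g3=0 → 0 — matches
  g1 stuck-at-0: g0=0, g1=0 [stuck-at-0], g2=0, g3=1 → 1 — eliminated
Only g2 stuck-at-1 reproduces the observed 0.

g2 stuck-at-1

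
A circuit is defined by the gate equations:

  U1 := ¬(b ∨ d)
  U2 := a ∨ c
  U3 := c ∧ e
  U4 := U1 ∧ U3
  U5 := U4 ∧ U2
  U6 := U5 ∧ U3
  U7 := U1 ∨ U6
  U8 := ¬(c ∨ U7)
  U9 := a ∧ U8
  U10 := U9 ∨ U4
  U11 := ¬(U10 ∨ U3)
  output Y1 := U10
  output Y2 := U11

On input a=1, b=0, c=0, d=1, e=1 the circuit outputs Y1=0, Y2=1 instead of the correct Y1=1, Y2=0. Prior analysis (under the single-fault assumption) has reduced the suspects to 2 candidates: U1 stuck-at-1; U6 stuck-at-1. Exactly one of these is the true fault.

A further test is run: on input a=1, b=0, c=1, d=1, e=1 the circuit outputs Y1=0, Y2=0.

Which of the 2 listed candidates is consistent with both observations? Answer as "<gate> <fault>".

Evaluate each candidate on input a=1, b=0, c=1, d=1, e=1:
  U1 stuck-at-1: U1=1 [stuck-at-1], U2=1, U3=1, U4=1, U5=1, U6=1, U7=1, U8=0, U9=0, U10=1, U11=0 → Y1=1, Y2=0 — eliminated
  U6 stuck-at-1: U1=0, U2=1, U3=1, U4=0, U5=0, U6=1 [stuck-at-1], U7=1, U8=0, U9=0, U10=0, U11=0 → Y1=0, Y2=0 — matches
Only U6 stuck-at-1 reproduces the observed Y1=0, Y2=0.

U6 stuck-at-1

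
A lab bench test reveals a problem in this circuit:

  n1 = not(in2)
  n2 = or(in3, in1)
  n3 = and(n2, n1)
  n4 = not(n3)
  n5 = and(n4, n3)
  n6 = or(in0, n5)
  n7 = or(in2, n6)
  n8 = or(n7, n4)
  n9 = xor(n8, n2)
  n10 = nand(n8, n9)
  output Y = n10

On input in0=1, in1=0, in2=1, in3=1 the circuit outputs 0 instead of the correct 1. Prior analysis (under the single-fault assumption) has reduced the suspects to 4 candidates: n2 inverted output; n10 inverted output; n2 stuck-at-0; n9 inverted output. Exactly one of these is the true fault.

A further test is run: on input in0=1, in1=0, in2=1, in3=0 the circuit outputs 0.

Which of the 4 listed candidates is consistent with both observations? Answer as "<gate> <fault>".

n2 stuck-at-0

Evaluate each candidate on input in0=1, in1=0, in2=1, in3=0:
  n2 inverted output: n1=0, n2=1 [inverted output], n3=0, n4=1, n5=0, n6=1, n7=1, n8=1, n9=0, n10=1 → 1 — eliminated
  n10 inverted output: n1=0, n2=0, n3=0, n4=1, n5=0, n6=1, n7=1, n8=1, n9=1, n10=1 [inverted output] → 1 — eliminated
  n2 stuck-at-0: n1=0, n2=0 [stuck-at-0], n3=0, n4=1, n5=0, n6=1, n7=1, n8=1, n9=1, n10=0 → 0 — matches
  n9 inverted output: n1=0, n2=0, n3=0, n4=1, n5=0, n6=1, n7=1, n8=1, n9=0 [inverted output], n10=1 → 1 — eliminated
Only n2 stuck-at-0 reproduces the observed 0.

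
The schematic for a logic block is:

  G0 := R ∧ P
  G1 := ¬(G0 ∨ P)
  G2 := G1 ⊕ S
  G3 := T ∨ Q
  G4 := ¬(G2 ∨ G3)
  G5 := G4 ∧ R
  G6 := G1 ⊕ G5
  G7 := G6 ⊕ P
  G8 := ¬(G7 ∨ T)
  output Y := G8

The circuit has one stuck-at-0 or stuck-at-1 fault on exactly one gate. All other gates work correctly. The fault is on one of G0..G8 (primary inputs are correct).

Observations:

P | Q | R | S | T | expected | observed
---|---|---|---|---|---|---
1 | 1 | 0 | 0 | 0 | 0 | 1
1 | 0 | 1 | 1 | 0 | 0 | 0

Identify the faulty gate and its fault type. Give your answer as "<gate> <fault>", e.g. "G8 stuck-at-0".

Fault-free values for test 1 (P=1, Q=1, R=0, S=0, T=0): G0=0, G1=0, G2=0, G3=1, G4=0, G5=0, G6=0, G7=1, G8=0, giving Y=0. Observed 1.
Test 1: faults giving observed 1 are {G1 stuck-at-1, G5 stuck-at-1, G6 stuck-at-1, G7 stuck-at-0, G8 stuck-at-1}.
Test 2 (P=1, Q=0, R=1, S=1, T=0): fault-free G0=1, G1=0, G2=1, G3=0, G4=0, G5=0, G6=0, G7=1, G8=0 → 0; observed 0. Eliminates G5 stuck-at-1, G6 stuck-at-1, G7 stuck-at-0, G8 stuck-at-1.
Only G1 stuck-at-1 is consistent with every test.

G1 stuck-at-1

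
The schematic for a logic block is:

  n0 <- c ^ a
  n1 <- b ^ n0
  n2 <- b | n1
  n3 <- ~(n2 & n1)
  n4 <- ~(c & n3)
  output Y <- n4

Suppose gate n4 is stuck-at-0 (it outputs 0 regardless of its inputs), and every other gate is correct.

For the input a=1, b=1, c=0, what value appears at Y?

Propagate with n4 forced: n0=1, n1=0, n2=1, n3=1, n4=0 [stuck-at-0].
So Y = 0. (Without the fault it would be 1.)

0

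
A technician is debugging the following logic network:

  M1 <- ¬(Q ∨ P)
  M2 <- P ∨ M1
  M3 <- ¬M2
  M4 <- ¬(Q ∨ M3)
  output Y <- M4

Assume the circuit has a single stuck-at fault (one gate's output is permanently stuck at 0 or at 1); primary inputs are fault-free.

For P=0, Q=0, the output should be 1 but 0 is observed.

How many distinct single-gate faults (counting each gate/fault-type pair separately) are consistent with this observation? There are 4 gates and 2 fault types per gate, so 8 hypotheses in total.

Fault-free: M1=1, M2=1, M3=0, M4=1 → 1. Observed 0.
  M1 stuck-at-0: output 0 ✓
  M1 stuck-at-1: output 1 ✗
  M2 stuck-at-0: output 0 ✓
  M2 stuck-at-1: output 1 ✗
  M3 stuck-at-0: output 1 ✗
  M3 stuck-at-1: output 0 ✓
  M4 stuck-at-0: output 0 ✓
  M4 stuck-at-1: output 1 ✗
Consistent faults: {M1 stuck-at-0, M2 stuck-at-0, M3 stuck-at-1, M4 stuck-at-0} — 4 in all.

4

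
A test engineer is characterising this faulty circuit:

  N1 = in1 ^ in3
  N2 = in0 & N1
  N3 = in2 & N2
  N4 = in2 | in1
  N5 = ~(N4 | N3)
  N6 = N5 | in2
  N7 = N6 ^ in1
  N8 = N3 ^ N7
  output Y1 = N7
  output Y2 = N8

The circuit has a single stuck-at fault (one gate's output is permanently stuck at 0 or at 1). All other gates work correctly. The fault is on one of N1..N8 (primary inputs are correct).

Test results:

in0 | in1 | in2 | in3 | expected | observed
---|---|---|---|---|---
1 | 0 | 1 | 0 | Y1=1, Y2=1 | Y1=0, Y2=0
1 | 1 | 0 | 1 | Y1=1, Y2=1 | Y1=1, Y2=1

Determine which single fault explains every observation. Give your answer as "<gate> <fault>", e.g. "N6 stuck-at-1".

Fault-free values for test 1 (in0=1, in1=0, in2=1, in3=0): N1=0, N2=0, N3=0, N4=1, N5=0, N6=1, N7=1, N8=1, giving Y1=1, Y2=1. Observed Y1=0, Y2=0.
Test 1: faults giving observed Y1=0, Y2=0 are {N6 stuck-at-0, N7 stuck-at-0}.
Test 2 (in0=1, in1=1, in2=0, in3=1): fault-free N1=0, N2=0, N3=0, N4=1, N5=0, N6=0, N7=1, N8=1 → Y1=1, Y2=1; observed Y1=1, Y2=1. Eliminates N7 stuck-at-0.
Only N6 stuck-at-0 is consistent with every test.

N6 stuck-at-0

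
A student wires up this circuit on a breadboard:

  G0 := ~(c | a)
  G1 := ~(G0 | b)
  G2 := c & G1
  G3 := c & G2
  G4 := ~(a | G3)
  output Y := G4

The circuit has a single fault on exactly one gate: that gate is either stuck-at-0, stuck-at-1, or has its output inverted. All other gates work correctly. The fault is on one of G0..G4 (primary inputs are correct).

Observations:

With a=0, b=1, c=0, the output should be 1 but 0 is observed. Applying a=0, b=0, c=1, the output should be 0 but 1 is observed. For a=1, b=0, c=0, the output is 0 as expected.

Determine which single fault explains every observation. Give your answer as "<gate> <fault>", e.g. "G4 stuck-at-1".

G3 inverted output

Fault-free values for test 1 (a=0, b=1, c=0): G0=1, G1=0, G2=0, G3=0, G4=1, giving Y=1. Observed 0.
Test 1: faults giving observed 0 are {G3 stuck-at-1, G3 inverted output, G4 stuck-at-0, G4 inverted output}.
Test 2 (a=0, b=0, c=1): fault-free G0=0, G1=1, G2=1, G3=1, G4=0 → 0; observed 1. Eliminates G3 stuck-at-1, G4 stuck-at-0.
Test 3 (a=1, b=0, c=0): fault-free G0=0, G1=1, G2=0, G3=0, G4=0 → 0; observed 0. Eliminates G4 inverted output.
Only G3 inverted output is consistent with every test.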